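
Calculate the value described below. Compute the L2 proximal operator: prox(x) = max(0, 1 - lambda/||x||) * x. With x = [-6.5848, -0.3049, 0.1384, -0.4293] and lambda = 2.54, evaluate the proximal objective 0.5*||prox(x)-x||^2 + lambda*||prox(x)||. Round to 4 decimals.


Step 1: Compute ||x||.
||x|| = 6.6073
Step 2: Compute scaling factor.
scale = max(0, 1 - 2.54/6.6073) = 0.6156
Step 3: prox(x) = [-4.0534, -0.1877, 0.0852, -0.2643]
||prox(x)|| = 4.0673
Step 4: Proximal objective.
0.5*||prox-x||^2 = 3.2258
lambda*||prox|| = 10.3309
Total = 13.5567


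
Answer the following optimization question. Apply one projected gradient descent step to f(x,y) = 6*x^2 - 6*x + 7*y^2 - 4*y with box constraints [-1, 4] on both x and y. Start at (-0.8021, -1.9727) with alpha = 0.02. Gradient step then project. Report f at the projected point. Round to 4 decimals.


Step 1: Compute gradient at (-0.8021, -1.9727).
grad_x = 2*6*-0.8021 - 6 = -15.6252
grad_y = 2*7*-1.9727 - 4 = -31.6178
Step 2: Gradient step.
x_raw = -0.8021 - 0.02*-15.6252 = -0.4896
y_raw = -1.9727 - 0.02*-31.6178 = -1.3403
Step 3: Project onto [-1, 4].
x_proj = clip(-0.4896) = -0.4896
y_proj = clip(-1.3403) = -1.0
Step 4: Evaluate f.
f(-0.4896, -1.0) = 15.3758


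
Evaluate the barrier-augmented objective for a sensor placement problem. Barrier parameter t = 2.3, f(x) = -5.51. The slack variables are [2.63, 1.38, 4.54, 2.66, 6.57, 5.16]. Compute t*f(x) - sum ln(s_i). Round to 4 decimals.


Step 1: Compute log-barrier.
ln values: [0.967, 0.3221, 1.5129, 0.9783, 1.8825, 1.6409]
phi = -(0.967 + 0.3221 + 1.5129 + 0.9783 + 1.8825 + 1.6409) = -7.3038
Step 2: Compute augmented objective.
t*f(x) = 2.3*-5.51 = -12.673
Total = -12.673 - 7.3038 = -19.9768


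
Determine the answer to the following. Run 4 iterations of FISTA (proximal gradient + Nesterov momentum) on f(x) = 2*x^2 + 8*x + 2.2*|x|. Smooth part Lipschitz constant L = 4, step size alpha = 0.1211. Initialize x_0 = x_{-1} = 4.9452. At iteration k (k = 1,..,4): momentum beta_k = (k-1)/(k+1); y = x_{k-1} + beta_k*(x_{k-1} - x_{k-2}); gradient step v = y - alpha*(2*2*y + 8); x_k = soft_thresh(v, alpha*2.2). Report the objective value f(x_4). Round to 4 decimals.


FISTA on f(x) = 2*x^2 + 8*x + 2.2*|x|
L = 4, alpha = 0.1211
Iteration 1: beta = 0.0, y = 4.9452 + 0.0*(4.9452 - 4.9452) = 4.9452
  grad(y) = 27.7808, v = y - alpha*grad = 1.5809
  prox(v) = soft_thresh(1.5809, 0.2664) = 1.3145
Iteration 2: beta = 0.3333, y = 1.3145 + 0.3333*(1.3145 - 4.9452) = 0.1043
  grad(y) = 8.4172, v = y - alpha*grad = -0.915
  prox(v) = soft_thresh(-0.915, 0.2664) = -0.6486
Iteration 3: beta = 0.5, y = -0.6486 + 0.5*(-0.6486 - 1.3145) = -1.6302
  grad(y) = 1.4793, v = y - alpha*grad = -1.8093
  prox(v) = soft_thresh(-1.8093, 0.2664) = -1.5429
Iteration 4: beta = 0.6, y = -1.5429 + 0.6*(-1.5429 + 0.6486) = -2.0795
  grad(y) = -0.3179, v = y - alpha*grad = -2.041
  prox(v) = soft_thresh(-2.041, 0.2664) = -1.7746
f(x_4) = 2*(-1.7746)^2 + 8*(-1.7746) + 2.2*|-1.7746| = -3.9943


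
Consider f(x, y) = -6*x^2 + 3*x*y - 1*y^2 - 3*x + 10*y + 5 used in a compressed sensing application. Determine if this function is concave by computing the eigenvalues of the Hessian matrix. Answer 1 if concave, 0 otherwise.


The Hessian of f(x,y) = -6*x^2 + 3*x*y - 1*y^2 - 3*x + 10*y + 5 is:
H = [[-12, 3], [3, -2]]
Trace = -12 - 2 = -14
Determinant = -12*-2 - (3)^2 = 15
Discriminant = (-14)^2 - 4*15 = 136.0
Eigenvalues: lambda_1 = -12.831, lambda_2 = -1.169
The function is concave.

1


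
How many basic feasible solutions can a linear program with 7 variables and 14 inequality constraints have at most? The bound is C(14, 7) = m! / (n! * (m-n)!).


Each vertex corresponds to some choice of n active constraints out of m, so the number of vertices is at most C(m, n) = m! / (n!(m-n)!).
m = 14, n = 7
Numerator: 14 * 13 * 12 * 11 * 10 * 9 * 8
Denominator: 7! = 5040
C(14, 7) = 3432


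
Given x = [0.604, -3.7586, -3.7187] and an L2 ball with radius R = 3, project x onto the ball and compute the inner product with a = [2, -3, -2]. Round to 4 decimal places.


Step 1: Compute ||x|| (intermediates to 6 decimals).
||x|| = sqrt(0.604^2 + (-3.7586)^2 + (-3.7187)^2) = 5.321712
Step 2: Project.
Since ||x|| > R, scale = R/||x|| = 3/5.321712 = 0.563728, proj(x) = scale * x
proj(x) = [0.340492, -2.118828, -2.096335]
Step 3: Dot product.
a^T * proj(x) = 2*0.340492 - 3*(-2.118828) - 2*(-2.096335) = 11.2301


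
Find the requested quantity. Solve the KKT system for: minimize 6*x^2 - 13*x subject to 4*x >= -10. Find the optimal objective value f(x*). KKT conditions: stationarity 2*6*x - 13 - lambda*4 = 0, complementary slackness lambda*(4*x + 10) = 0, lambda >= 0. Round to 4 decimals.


Step 1: Try lambda = 0 (constraint inactive).
Stationarity: 2*6*x - 13 = 0
x* = 13/(2*6) = 13/12 = 1.0833 (rounded; the exact value 13/12 is used below)
Check constraint: 4*1.0833 = 4.3332 >= -10 -- satisfied.
Step 2: Compute optimal value.
f(x*) = 6*(13/12)^2 - 13*(13/12) = -7.0417


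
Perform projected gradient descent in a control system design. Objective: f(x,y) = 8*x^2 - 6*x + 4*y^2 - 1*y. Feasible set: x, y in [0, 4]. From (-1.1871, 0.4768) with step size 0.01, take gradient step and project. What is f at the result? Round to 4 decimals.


Step 1: Compute gradient at (-1.1871, 0.4768).
grad_x = 2*8*-1.1871 - 6 = -24.9936
grad_y = 2*4*0.4768 - 1 = 2.8144
Step 2: Gradient step.
x_raw = -1.1871 - 0.01*-24.9936 = -0.9372
y_raw = 0.4768 - 0.01*2.8144 = 0.4487
Step 3: Project onto [0, 4].
x_proj = clip(-0.9372) = 0.0
y_proj = clip(0.4487) = 0.4487
Step 4: Evaluate f.
f(0.0, 0.4487) = 0.3565


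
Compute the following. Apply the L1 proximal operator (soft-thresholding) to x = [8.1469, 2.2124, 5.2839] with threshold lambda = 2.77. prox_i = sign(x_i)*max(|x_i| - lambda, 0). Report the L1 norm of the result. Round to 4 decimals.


Soft-thresholding with lambda = 2.77:
prox(8.1469) = sign(8.1469)*max(|8.1469| - 2.77, 0) = 5.3769
prox(2.2124) = sign(2.2124)*max(|2.2124| - 2.77, 0) = 0.0
prox(5.2839) = sign(5.2839)*max(|5.2839| - 2.77, 0) = 2.5139
prox(x) = [5.3769, 0.0, 2.5139]
||prox(x)||_1 = 5.3769 + 0.0 + 2.5139 = 7.8908


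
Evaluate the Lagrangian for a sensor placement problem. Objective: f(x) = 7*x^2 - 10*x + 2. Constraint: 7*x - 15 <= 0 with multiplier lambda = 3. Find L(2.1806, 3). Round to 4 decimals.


Step 1: Evaluate f(x).
f(2.1806) = 7*2.1806^2 - 10*2.1806 + 2 = 13.4791
Step 2: Evaluate g(x).
g(2.1806) = 7*2.1806 - 15 = 0.2642
Step 3: Compute Lagrangian.
L = 13.4791 + 3*0.2642 = 14.2717


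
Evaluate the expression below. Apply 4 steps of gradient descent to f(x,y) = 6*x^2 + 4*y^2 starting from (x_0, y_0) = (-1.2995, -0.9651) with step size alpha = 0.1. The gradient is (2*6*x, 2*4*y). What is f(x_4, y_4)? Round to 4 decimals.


Gradient descent on f(x,y) = 6*x^2 + 4*y^2.
Starting point: (-1.2995, -0.9651), alpha = 0.1
Step 1: grad_x = 2*6*-1.2995 = -15.594, grad_y = 2*4*-0.9651 = -7.7208
  x_1 = -1.2995 - 0.1*-15.594 = 0.2599
  y_1 = -0.9651 - 0.1*-7.7208 = -0.193
Step 2: grad_x = 2*6*0.2599 = 3.1188, grad_y = 2*4*-0.193 = -1.5442
  x_2 = 0.2599 - 0.1*3.1188 = -0.052
  y_2 = -0.193 - 0.1*-1.5442 = -0.0386
Step 3: grad_x = 2*6*-0.052 = -0.6238, grad_y = 2*4*-0.0386 = -0.3088
  x_3 = -0.052 - 0.1*-0.6238 = 0.0104
  y_3 = -0.0386 - 0.1*-0.3088 = -0.0077
Step 4: grad_x = 2*6*0.0104 = 0.1248, grad_y = 2*4*-0.0077 = -0.0618
  x_4 = 0.0104 - 0.1*0.1248 = -0.0021
  y_4 = -0.0077 - 0.1*-0.0618 = -0.0015
f(-0.0021, -0.0015) = 6*(-0.0021)^2 + 4*(-0.0015)^2 = 0.0


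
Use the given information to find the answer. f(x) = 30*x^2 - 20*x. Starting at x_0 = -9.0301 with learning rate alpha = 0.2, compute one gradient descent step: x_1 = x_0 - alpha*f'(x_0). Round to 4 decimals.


We compute the gradient at x_0 and apply the update.
f'(x) = 60*x - 20
f'(-9.0301) = 60*-9.0301 - 20 = -561.806
x_1 = -9.0301 - 0.2*-561.806 = 103.3311


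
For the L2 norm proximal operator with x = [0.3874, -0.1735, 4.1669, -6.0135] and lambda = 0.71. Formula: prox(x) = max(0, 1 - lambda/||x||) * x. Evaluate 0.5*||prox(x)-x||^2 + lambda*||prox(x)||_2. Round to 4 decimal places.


Step 1: Compute ||x||.
||x|| = 7.3284
Step 2: Compute scaling factor.
scale = max(0, 1 - 0.71/7.3284) = 0.9031
Step 3: prox(x) = [0.3499, -0.1567, 3.7632, -5.4309]
||prox(x)|| = 6.6184
Step 4: Proximal objective.
0.5*||prox-x||^2 = 0.2521
lambda*||prox|| = 4.6991
Total = 4.9511


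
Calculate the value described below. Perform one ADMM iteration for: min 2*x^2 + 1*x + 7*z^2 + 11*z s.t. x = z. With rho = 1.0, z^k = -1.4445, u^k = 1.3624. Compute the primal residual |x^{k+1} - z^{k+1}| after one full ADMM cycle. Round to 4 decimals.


ADMM iteration with rho = 1.0, z^k = -1.4445, u^k = 1.3624
Step 1: x-update.
Minimize 2*x^2 + 1*x + (1.0/2)*(x + 1.4445 + 1.3624)^2
FOC: (2*2 + 1.0)*x = -1 + 1.0*(-1.4445 - 1.3624)
x^{k+1} = -0.7614
Step 2: z-update.
Minimize 7*z^2 + 11*z + (1.0/2)*(-0.7614 - z + 1.3624)^2
FOC: (2*7 + 1.0)*z = -11 + 1.0*(-0.7614 + 1.3624)
z^{k+1} = -0.6933
Step 3: u-update.
u^{k+1} = 1.3624 - 0.7614 + 0.6933 = 1.2943
Step 4: Primal residual = |-0.7614 + 0.6933| = 0.0681


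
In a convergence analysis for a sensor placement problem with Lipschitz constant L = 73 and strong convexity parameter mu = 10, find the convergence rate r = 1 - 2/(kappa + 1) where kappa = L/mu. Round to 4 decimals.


Step 1: Compute the condition number.
kappa = L/mu = 73/10 = 7.3
Step 2: Compute the convergence rate.
r = 1 - 2/(kappa + 1) = 1 - 2*mu/(L + mu) = (L - mu)/(L + mu) = 63/83 = 0.759


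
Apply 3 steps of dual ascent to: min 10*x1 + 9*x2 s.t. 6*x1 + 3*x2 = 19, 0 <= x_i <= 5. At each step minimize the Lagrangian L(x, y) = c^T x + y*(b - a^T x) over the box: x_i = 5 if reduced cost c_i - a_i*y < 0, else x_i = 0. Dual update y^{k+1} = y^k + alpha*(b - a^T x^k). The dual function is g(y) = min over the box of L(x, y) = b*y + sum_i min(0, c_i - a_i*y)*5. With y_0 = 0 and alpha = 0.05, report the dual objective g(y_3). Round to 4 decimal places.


Dual ascent for LP: min 10*x1 + 9*x2, 6*x1 + 3*x2 = 19, 0 <= x_i <= 5
Step 1: y^k = 0.0, reduced costs: (10.0, 9.0)
  x^k = (0.0, 0.0), subgradient = b - a^T x = 19.0
  y^{k+1} = 0.0 + 0.05*19.0 = 0.95
Step 2: y^k = 0.95, reduced costs: (4.3, 6.15)
  x^k = (0.0, 0.0), subgradient = b - a^T x = 19.0
  y^{k+1} = 0.95 + 0.05*19.0 = 1.9
Step 3: y^k = 1.9, reduced costs: (-1.4, 3.3)
  x^k = (5.0, 0.0), subgradient = b - a^T x = -11.0
  y^{k+1} = 1.9 + 0.05*-11.0 = 1.35
Dual objective at y_3 = 1.35: reduced costs (1.9, 4.95), box minimizer x = (0.0, 0.0)
g(y_3) = b*y + (c1 - a1*y)*x1 + (c2 - a2*y)*x2 = 19*1.35 + 1.9*0.0 + 4.95*0.0 = 25.65 + 0.0 + 0.0 = 25.65


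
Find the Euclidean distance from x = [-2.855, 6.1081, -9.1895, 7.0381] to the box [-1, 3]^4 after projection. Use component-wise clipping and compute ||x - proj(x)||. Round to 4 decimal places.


Project each component onto [-1, 3].
clip(-2.855) = -1.0, clip(6.1081) = 3.0, clip(-9.1895) = -1.0, clip(7.0381) = 3.0
Projection = [-1.0, 3.0, -1.0, 3.0]
Squared diffs: [3.441, 9.6603, 67.0679, 16.3063]
Distance = sqrt(96.4755) = 9.8222


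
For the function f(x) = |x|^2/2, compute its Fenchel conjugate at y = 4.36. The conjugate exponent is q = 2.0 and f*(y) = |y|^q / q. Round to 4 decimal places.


The conjugate exponent q satisfies 1/p + 1/q = 1.
p = 2, so q = 2/(2 - 1) = 2.0
|y|^q = 4.36^2.0 = 19.0096
f*(4.36) = 19.0096 / 2.0 = 9.5048


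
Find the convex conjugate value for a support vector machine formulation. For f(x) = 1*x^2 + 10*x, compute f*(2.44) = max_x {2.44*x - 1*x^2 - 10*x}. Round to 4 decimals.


f*(y) = sup_x {y*x - a*x^2 - b*x} = sup_x {(y-b)*x - a*x^2}
FOC: (y - b) - 2a*x = 0 => x* = (y - b)/(2a)
x* = (2.44 - 10)/(2*1) = -3.78
f*(2.44) = (y-b)^2/(4a) = (2.44 - 10)^2/(4*1)
= 57.1536/4 = 14.2884


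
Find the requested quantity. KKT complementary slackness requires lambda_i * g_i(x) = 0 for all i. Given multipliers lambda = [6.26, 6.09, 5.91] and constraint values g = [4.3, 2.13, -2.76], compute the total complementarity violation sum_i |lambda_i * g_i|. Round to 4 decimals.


KKT complementary slackness check:
lambda_1 * g_1 = 6.26 * 4.3 = 26.918
lambda_2 * g_2 = 6.09 * 2.13 = 12.9717
lambda_3 * g_3 = 5.91 * -2.76 = -16.3116
Total violation = 26.918 + 12.9717 + 16.3116 = 56.2013


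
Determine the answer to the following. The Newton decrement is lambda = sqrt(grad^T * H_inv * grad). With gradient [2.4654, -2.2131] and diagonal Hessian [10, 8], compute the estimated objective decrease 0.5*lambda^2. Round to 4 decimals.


Step 1: H is diagonal, so H^(-1) * g = [0.2465, -0.2766].
Step 2: g^T H^(-1) g = sum_i g_i^2 / H_ii
  = (2.4654)^2/10 + (-2.2131)^2/8
  = 0.6078 + 0.6122 = 1.22
Step 3: Objective decrease = 0.5 * g^T H^(-1) g = 0.61


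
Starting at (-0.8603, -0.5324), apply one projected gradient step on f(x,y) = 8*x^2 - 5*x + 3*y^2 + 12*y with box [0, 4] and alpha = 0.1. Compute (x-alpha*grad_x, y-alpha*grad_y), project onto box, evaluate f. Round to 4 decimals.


Step 1: Compute gradient at (-0.8603, -0.5324).
grad_x = 2*8*-0.8603 - 5 = -18.7648
grad_y = 2*3*-0.5324 + 12 = 8.8056
Step 2: Gradient step.
x_raw = -0.8603 - 0.1*-18.7648 = 1.0162
y_raw = -0.5324 - 0.1*8.8056 = -1.413
Step 3: Project onto [0, 4].
x_proj = clip(1.0162) = 1.0162
y_proj = clip(-1.413) = 0.0
Step 4: Evaluate f.
f(1.0162, 0.0) = 3.1801


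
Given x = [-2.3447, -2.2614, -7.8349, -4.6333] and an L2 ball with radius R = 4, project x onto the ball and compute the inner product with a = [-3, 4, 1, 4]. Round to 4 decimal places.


Step 1: Compute ||x|| (intermediates to 6 decimals).
||x|| = sqrt((-2.3447)^2 + (-2.2614)^2 + (-7.8349)^2 + (-4.6333)^2) = 9.667713
Step 2: Project.
Since ||x|| > R, scale = R/||x|| = 4/9.667713 = 0.413748, proj(x) = scale * x
proj(x) = [-0.970115, -0.93565, -3.241674, -1.917019]
Step 3: Dot product.
a^T * proj(x) = -3*(-0.970115) + 4*(-0.93565) + 1*(-3.241674) + 4*(-1.917019) = -11.742


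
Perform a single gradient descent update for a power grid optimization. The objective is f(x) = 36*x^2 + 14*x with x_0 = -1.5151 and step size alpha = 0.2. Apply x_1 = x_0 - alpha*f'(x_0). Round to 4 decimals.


We compute the gradient at x_0 and apply the update.
f'(x) = 72*x + 14
f'(-1.5151) = 72*-1.5151 + 14 = -95.0872
x_1 = -1.5151 - 0.2*-95.0872 = 17.5023


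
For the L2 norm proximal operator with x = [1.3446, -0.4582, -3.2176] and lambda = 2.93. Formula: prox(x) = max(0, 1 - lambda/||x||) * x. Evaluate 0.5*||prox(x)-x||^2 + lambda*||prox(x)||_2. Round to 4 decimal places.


Step 1: Compute ||x||.
||x|| = 3.5172
Step 2: Compute scaling factor.
scale = max(0, 1 - 2.93/3.5172) = 0.167
Step 3: prox(x) = [0.2245, -0.0765, -0.5372]
||prox(x)|| = 0.5872
Step 4: Proximal objective.
0.5*||prox-x||^2 = 4.2925
lambda*||prox|| = 1.7205
Total = 6.013


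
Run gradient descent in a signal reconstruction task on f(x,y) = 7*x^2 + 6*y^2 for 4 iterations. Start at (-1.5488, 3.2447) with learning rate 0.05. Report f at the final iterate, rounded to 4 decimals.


Gradient descent on f(x,y) = 7*x^2 + 6*y^2.
Starting point: (-1.5488, 3.2447), alpha = 0.05
Step 1: grad_x = 2*7*-1.5488 = -21.6832, grad_y = 2*6*3.2447 = 38.9364
  x_1 = -1.5488 - 0.05*-21.6832 = -0.4646
  y_1 = 3.2447 - 0.05*38.9364 = 1.2979
Step 2: grad_x = 2*7*-0.4646 = -6.505, grad_y = 2*6*1.2979 = 15.5746
  x_2 = -0.4646 - 0.05*-6.505 = -0.1394
  y_2 = 1.2979 - 0.05*15.5746 = 0.5192
Step 3: grad_x = 2*7*-0.1394 = -1.9515, grad_y = 2*6*0.5192 = 6.2298
  x_3 = -0.1394 - 0.05*-1.9515 = -0.0418
  y_3 = 0.5192 - 0.05*6.2298 = 0.2077
Step 4: grad_x = 2*7*-0.0418 = -0.5854, grad_y = 2*6*0.2077 = 2.4919
  x_4 = -0.0418 - 0.05*-0.5854 = -0.0125
  y_4 = 0.2077 - 0.05*2.4919 = 0.0831
f(-0.0125, 0.0831) = 7*(-0.0125)^2 + 6*0.0831^2 = 0.0425


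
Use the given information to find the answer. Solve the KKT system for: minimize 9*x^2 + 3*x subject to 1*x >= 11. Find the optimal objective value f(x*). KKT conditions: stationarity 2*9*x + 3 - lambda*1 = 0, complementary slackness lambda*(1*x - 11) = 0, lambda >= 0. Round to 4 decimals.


Step 1: Try lambda = 0 (constraint inactive).
x_unc = -3/(2*9) = -0.1667
Check: 1*-0.1667 = -0.1667 < 11 -- violated!
Step 2: Constraint must be active: 1*x = 11
x* = 11/1 = 11.0
lambda = (2*9*11.0 + 3)/1 = 201.0
Step 3: Compute optimal value.
f(x*) = 9*11.0^2 + 3*11.0 = 1122.0


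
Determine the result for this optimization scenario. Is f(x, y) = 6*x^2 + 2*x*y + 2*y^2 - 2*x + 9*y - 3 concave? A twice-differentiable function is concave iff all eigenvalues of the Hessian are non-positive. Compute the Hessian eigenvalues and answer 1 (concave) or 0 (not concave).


The Hessian of f(x,y) = 6*x^2 + 2*x*y + 2*y^2 - 2*x + 9*y - 3 is:
H = [[12, 2], [2, 4]]
Trace = 12 + 4 = 16
Determinant = 12*4 - (2)^2 = 44
Discriminant = (16)^2 - 4*44 = 80.0
Eigenvalues: lambda_1 = 3.5279, lambda_2 = 12.4721
The function is not concave.

0


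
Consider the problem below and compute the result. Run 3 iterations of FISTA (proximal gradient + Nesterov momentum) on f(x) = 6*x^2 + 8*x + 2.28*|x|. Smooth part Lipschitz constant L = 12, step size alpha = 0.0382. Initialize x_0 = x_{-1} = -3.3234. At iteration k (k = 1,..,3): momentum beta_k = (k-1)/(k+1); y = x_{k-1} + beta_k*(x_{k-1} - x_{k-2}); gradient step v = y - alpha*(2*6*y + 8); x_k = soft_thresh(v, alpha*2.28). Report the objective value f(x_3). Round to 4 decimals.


FISTA on f(x) = 6*x^2 + 8*x + 2.28*|x|
L = 12, alpha = 0.0382
Iteration 1: beta = 0.0, y = -3.3234 + 0.0*(-3.3234 + 3.3234) = -3.3234
  grad(y) = -31.8808, v = y - alpha*grad = -2.1056
  prox(v) = soft_thresh(-2.1056, 0.0871) = -2.0185
Iteration 2: beta = 0.3333, y = -2.0185 + 0.3333*(-2.0185 + 3.3234) = -1.5835
  grad(y) = -11.0017, v = y - alpha*grad = -1.1632
  prox(v) = soft_thresh(-1.1632, 0.0871) = -1.0761
Iteration 3: beta = 0.5, y = -1.0761 + 0.5*(-1.0761 + 2.0185) = -0.6049
  grad(y) = 0.7407, v = y - alpha*grad = -0.6332
  prox(v) = soft_thresh(-0.6332, 0.0871) = -0.5461
f(x_3) = 6*(-0.5461)^2 + 8*(-0.5461) + 2.28*|-0.5461| = -1.3343


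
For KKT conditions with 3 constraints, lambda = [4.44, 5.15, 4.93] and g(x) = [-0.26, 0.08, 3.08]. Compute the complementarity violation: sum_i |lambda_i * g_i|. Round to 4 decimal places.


KKT complementary slackness check:
lambda_1 * g_1 = 4.44 * -0.26 = -1.1544
lambda_2 * g_2 = 5.15 * 0.08 = 0.412
lambda_3 * g_3 = 4.93 * 3.08 = 15.1844
Total violation = 1.1544 + 0.412 + 15.1844 = 16.7508


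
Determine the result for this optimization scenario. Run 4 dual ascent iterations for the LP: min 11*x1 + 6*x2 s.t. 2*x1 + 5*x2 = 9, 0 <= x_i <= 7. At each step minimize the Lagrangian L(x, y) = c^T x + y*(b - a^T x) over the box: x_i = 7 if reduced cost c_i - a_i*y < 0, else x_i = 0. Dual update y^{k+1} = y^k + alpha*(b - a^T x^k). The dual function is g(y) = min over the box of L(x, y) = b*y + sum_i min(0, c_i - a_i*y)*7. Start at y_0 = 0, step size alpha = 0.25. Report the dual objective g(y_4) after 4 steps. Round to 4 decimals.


Dual ascent for LP: min 11*x1 + 6*x2, 2*x1 + 5*x2 = 9, 0 <= x_i <= 7
Step 1: y^k = 0.0, reduced costs: (11.0, 6.0)
  x^k = (0.0, 0.0), subgradient = b - a^T x = 9.0
  y^{k+1} = 0.0 + 0.25*9.0 = 2.25
Step 2: y^k = 2.25, reduced costs: (6.5, -5.25)
  x^k = (0.0, 7.0), subgradient = b - a^T x = -26.0
  y^{k+1} = 2.25 + 0.25*-26.0 = -4.25
Step 3: y^k = -4.25, reduced costs: (19.5, 27.25)
  x^k = (0.0, 0.0), subgradient = b - a^T x = 9.0
  y^{k+1} = -4.25 + 0.25*9.0 = -2.0
Step 4: y^k = -2.0, reduced costs: (15.0, 16.0)
  x^k = (0.0, 0.0), subgradient = b - a^T x = 9.0
  y^{k+1} = -2.0 + 0.25*9.0 = 0.25
Dual objective at y_4 = 0.25: reduced costs (10.5, 4.75), box minimizer x = (0.0, 0.0)
g(y_4) = b*y + (c1 - a1*y)*x1 + (c2 - a2*y)*x2 = 9*0.25 + 10.5*0.0 + 4.75*0.0 = 2.25 + 0.0 + 0.0 = 2.25


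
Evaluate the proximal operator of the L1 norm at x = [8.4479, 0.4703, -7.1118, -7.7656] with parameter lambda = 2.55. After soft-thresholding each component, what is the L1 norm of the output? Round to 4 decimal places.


Soft-thresholding with lambda = 2.55:
prox(8.4479) = sign(8.4479)*max(|8.4479| - 2.55, 0) = 5.8979
prox(0.4703) = sign(0.4703)*max(|0.4703| - 2.55, 0) = 0.0
prox(-7.1118) = sign(-7.1118)*max(|-7.1118| - 2.55, 0) = -4.5618
prox(-7.7656) = sign(-7.7656)*max(|-7.7656| - 2.55, 0) = -5.2156
prox(x) = [5.8979, 0.0, -4.5618, -5.2156]
||prox(x)||_1 = 5.8979 + 0.0 + 4.5618 + 5.2156 = 15.6753


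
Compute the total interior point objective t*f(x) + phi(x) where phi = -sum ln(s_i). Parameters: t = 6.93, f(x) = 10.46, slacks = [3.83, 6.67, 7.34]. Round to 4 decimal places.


Step 1: Compute log-barrier.
ln values: [1.3429, 1.8976, 1.9933]
phi = -(1.3429 + 1.8976 + 1.9933) = -5.2338
Step 2: Compute augmented objective.
t*f(x) = 6.93*10.46 = 72.4878
Total = 72.4878 - 5.2338 = 67.254


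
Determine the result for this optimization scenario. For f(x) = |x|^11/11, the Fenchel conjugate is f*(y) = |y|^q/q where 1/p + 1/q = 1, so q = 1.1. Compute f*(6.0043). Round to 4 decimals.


The conjugate exponent q satisfies 1/p + 1/q = 1.
p = 11, so q = 11/(11 - 1) = 1.1
|y|^q = 6.0043^1.1 = 7.183
f*(6.0043) = 7.183 / 1.1 = 6.53


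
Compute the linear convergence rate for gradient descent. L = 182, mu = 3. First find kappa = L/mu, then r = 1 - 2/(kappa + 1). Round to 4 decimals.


Step 1: Compute the condition number.
kappa = L/mu = 182/3 = 60.6667
Step 2: Compute the convergence rate.
r = 1 - 2/(kappa + 1) = 1 - 2*mu/(L + mu) = (L - mu)/(L + mu) = 179/185 = 0.9676


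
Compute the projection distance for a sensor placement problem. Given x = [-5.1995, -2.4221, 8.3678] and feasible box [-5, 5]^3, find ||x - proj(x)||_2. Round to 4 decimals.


Project each component onto [-5, 5].
clip(-5.1995) = -5.0, clip(-2.4221) = -2.4221, clip(8.3678) = 5.0
Projection = [-5.0, -2.4221, 5.0]
Squared diffs: [0.0398, 0.0, 11.3421]
Distance = sqrt(11.3819) = 3.3737


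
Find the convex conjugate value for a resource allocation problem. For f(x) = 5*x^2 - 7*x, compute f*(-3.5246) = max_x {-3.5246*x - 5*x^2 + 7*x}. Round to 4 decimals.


f*(y) = sup_x {y*x - a*x^2 - b*x} = sup_x {(y-b)*x - a*x^2}
FOC: (y - b) - 2a*x = 0 => x* = (y - b)/(2a)
x* = (-3.5246 + 7)/(2*5) = 0.3475
f*(-3.5246) = (y-b)^2/(4a) = (-3.5246 + 7)^2/(4*5)
= 12.0784/20 = 0.6039


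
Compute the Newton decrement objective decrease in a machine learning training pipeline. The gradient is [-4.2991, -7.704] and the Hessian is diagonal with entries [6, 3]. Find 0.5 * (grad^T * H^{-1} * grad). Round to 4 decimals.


Step 1: H is diagonal, so H^(-1) * g = [-0.7165, -2.568].
Step 2: g^T H^(-1) g = sum_i g_i^2 / H_ii
  = (-4.2991)^2/6 + (-7.704)^2/3
  = 3.0804 + 19.7839 = 22.8642
Step 3: Objective decrease = 0.5 * g^T H^(-1) g = 11.4321


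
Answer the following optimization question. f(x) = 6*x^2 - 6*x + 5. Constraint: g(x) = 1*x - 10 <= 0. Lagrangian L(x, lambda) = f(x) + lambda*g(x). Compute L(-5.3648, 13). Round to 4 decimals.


Step 1: Evaluate f(x).
f(-5.3648) = 6*(-5.3648)^2 - 6*(-5.3648) + 5 = 209.8753
Step 2: Evaluate g(x).
g(-5.3648) = 1*-5.3648 - 10 = -15.3648
Step 3: Compute Lagrangian.
L = 209.8753 + 13*-15.3648 = 10.1329


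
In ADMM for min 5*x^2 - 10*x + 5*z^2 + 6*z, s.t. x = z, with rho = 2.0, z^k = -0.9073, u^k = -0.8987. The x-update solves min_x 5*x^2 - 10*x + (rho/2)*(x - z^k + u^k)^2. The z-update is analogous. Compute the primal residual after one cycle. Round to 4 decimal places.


ADMM iteration with rho = 2.0, z^k = -0.9073, u^k = -0.8987
Step 1: x-update.
Minimize 5*x^2 - 10*x + (2.0/2)*(x + 0.9073 - 0.8987)^2
FOC: (2*5 + 2.0)*x = 10 + 2.0*(-0.9073 + 0.8987)
x^{k+1} = 0.8319
Step 2: z-update.
Minimize 5*z^2 + 6*z + (2.0/2)*(0.8319 - z - 0.8987)^2
FOC: (2*5 + 2.0)*z = -6 + 2.0*(0.8319 - 0.8987)
z^{k+1} = -0.5111
Step 3: u-update.
u^{k+1} = -0.8987 + 0.8319 + 0.5111 = 0.4443
Step 4: Primal residual = |0.8319 + 0.5111| = 1.343


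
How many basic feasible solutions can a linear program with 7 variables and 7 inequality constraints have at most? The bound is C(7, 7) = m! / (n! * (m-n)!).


Each vertex corresponds to some choice of n active constraints out of m, so the number of vertices is at most C(m, n) = m! / (n!(m-n)!).
m = 7, n = 7
Numerator: 7 * 6 * 5 * 4 * 3 * 2 * 1
Denominator: 7! = 5040
C(7, 7) = 1


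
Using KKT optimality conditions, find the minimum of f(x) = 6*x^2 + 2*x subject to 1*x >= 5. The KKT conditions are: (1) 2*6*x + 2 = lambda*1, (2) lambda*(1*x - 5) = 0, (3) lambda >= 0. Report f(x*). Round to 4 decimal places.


Step 1: Try lambda = 0 (constraint inactive).
x_unc = -2/(2*6) = -0.1667
Check: 1*-0.1667 = -0.1667 < 5 -- violated!
Step 2: Constraint must be active: 1*x = 5
x* = 5/1 = 5.0
lambda = (2*6*5.0 + 2)/1 = 62.0
Step 3: Compute optimal value.
f(x*) = 6*5.0^2 + 2*5.0 = 160.0


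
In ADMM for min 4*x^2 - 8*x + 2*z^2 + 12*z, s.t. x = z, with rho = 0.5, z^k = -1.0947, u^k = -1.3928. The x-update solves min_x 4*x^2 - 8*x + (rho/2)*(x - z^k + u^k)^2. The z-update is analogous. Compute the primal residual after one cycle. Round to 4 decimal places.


ADMM iteration with rho = 0.5, z^k = -1.0947, u^k = -1.3928
Step 1: x-update.
Minimize 4*x^2 - 8*x + (0.5/2)*(x + 1.0947 - 1.3928)^2
FOC: (2*4 + 0.5)*x = 8 + 0.5*(-1.0947 + 1.3928)
x^{k+1} = 0.9587
Step 2: z-update.
Minimize 2*z^2 + 12*z + (0.5/2)*(0.9587 - z - 1.3928)^2
FOC: (2*2 + 0.5)*z = -12 + 0.5*(0.9587 - 1.3928)
z^{k+1} = -2.7149
Step 3: u-update.
u^{k+1} = -1.3928 + 0.9587 + 2.7149 = 2.2808
Step 4: Primal residual = |0.9587 + 2.7149| = 3.6736


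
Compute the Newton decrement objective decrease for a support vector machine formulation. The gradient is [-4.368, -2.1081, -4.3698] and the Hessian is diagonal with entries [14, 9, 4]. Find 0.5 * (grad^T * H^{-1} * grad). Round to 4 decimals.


Step 1: H is diagonal, so H^(-1) * g = [-0.312, -0.2342, -1.0925].
Step 2: g^T H^(-1) g = sum_i g_i^2 / H_ii
  = (-4.368)^2/14 + (-2.1081)^2/9 + (-4.3698)^2/4
  = 1.3628 + 0.4938 + 4.7738 = 6.6304
Step 3: Objective decrease = 0.5 * g^T H^(-1) g = 3.3152


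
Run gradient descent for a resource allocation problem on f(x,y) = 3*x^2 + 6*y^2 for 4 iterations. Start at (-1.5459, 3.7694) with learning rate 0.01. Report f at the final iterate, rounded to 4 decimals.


Gradient descent on f(x,y) = 3*x^2 + 6*y^2.
Starting point: (-1.5459, 3.7694), alpha = 0.01
Step 1: grad_x = 2*3*-1.5459 = -9.2754, grad_y = 2*6*3.7694 = 45.2328
  x_1 = -1.5459 - 0.01*-9.2754 = -1.4531
  y_1 = 3.7694 - 0.01*45.2328 = 3.3171
Step 2: grad_x = 2*3*-1.4531 = -8.7189, grad_y = 2*6*3.3171 = 39.8049
  x_2 = -1.4531 - 0.01*-8.7189 = -1.366
  y_2 = 3.3171 - 0.01*39.8049 = 2.919
Step 3: grad_x = 2*3*-1.366 = -8.1957, grad_y = 2*6*2.919 = 35.0283
  x_3 = -1.366 - 0.01*-8.1957 = -1.284
  y_3 = 2.919 - 0.01*35.0283 = 2.5687
Step 4: grad_x = 2*3*-1.284 = -7.704, grad_y = 2*6*2.5687 = 30.8249
  x_4 = -1.284 - 0.01*-7.704 = -1.207
  y_4 = 2.5687 - 0.01*30.8249 = 2.2605
f(-1.207, 2.2605) = 3*(-1.207)^2 + 6*2.2605^2 = 35.0292


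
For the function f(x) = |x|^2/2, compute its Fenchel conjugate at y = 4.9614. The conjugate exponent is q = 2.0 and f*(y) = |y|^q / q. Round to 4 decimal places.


The conjugate exponent q satisfies 1/p + 1/q = 1.
p = 2, so q = 2/(2 - 1) = 2.0
|y|^q = 4.9614^2.0 = 24.6155
f*(4.9614) = 24.6155 / 2.0 = 12.3077


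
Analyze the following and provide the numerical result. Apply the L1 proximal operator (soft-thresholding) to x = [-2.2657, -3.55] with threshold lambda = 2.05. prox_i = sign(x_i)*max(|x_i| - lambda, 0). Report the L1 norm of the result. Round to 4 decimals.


Soft-thresholding with lambda = 2.05:
prox(-2.2657) = sign(-2.2657)*max(|-2.2657| - 2.05, 0) = -0.2157
prox(-3.55) = sign(-3.55)*max(|-3.55| - 2.05, 0) = -1.5
prox(x) = [-0.2157, -1.5]
||prox(x)||_1 = 0.2157 + 1.5 = 1.7157


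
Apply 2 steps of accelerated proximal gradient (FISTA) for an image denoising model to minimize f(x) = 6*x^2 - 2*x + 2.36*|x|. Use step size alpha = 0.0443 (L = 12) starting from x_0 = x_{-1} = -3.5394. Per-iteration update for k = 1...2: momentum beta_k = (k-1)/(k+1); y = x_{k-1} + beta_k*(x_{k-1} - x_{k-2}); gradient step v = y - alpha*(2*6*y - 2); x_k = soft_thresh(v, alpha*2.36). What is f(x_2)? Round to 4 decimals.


FISTA on f(x) = 6*x^2 - 2*x + 2.36*|x|
L = 12, alpha = 0.0443
Iteration 1: beta = 0.0, y = -3.5394 + 0.0*(-3.5394 + 3.5394) = -3.5394
  grad(y) = -44.4728, v = y - alpha*grad = -1.5693
  prox(v) = soft_thresh(-1.5693, 0.1045) = -1.4647
Iteration 2: beta = 0.3333, y = -1.4647 + 0.3333*(-1.4647 + 3.5394) = -0.7731
  grad(y) = -11.2777, v = y - alpha*grad = -0.2735
  prox(v) = soft_thresh(-0.2735, 0.1045) = -0.169
f(x_2) = 6*(-0.169)^2 - 2*(-0.169) + 2.36*|-0.169| = 0.9082


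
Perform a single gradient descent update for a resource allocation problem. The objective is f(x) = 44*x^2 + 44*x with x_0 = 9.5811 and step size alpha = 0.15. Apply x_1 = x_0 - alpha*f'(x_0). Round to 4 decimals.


We compute the gradient at x_0 and apply the update.
f'(x) = 88*x + 44
f'(9.5811) = 88*9.5811 + 44 = 887.1368
x_1 = 9.5811 - 0.15*887.1368 = -123.4894


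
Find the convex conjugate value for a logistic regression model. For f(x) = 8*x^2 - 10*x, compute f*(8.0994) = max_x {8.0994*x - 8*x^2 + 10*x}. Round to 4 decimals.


f*(y) = sup_x {y*x - a*x^2 - b*x} = sup_x {(y-b)*x - a*x^2}
FOC: (y - b) - 2a*x = 0 => x* = (y - b)/(2a)
x* = (8.0994 + 10)/(2*8) = 1.1312
f*(8.0994) = (y-b)^2/(4a) = (8.0994 + 10)^2/(4*8)
= 327.5883/32 = 10.2371


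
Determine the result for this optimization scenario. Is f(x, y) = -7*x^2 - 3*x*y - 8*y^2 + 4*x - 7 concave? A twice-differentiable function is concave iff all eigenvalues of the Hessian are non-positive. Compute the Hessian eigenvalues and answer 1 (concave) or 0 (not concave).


The Hessian of f(x,y) = -7*x^2 - 3*x*y - 8*y^2 + 4*x - 7 is:
H = [[-14, -3], [-3, -16]]
Trace = -14 - 16 = -30
Determinant = -14*-16 - (-3)^2 = 215
Discriminant = (-30)^2 - 4*215 = 40.0
Eigenvalues: lambda_1 = -18.1623, lambda_2 = -11.8377
The function is concave.

1


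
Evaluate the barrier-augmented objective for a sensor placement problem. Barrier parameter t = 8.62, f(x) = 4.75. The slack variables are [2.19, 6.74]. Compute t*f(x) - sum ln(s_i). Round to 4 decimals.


Step 1: Compute log-barrier.
ln values: [0.7839, 1.9081]
phi = -(0.7839 + 1.9081) = -2.692
Step 2: Compute augmented objective.
t*f(x) = 8.62*4.75 = 40.945
Total = 40.945 - 2.692 = 38.253


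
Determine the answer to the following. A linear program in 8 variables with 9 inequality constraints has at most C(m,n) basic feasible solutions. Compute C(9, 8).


Each vertex corresponds to some choice of n active constraints out of m, so the number of vertices is at most C(m, n) = m! / (n!(m-n)!).
m = 9, n = 8
Numerator: 9 * 8 * 7 * 6 * 5 * 4 * 3 * 2
Denominator: 8! = 40320
C(9, 8) = 9


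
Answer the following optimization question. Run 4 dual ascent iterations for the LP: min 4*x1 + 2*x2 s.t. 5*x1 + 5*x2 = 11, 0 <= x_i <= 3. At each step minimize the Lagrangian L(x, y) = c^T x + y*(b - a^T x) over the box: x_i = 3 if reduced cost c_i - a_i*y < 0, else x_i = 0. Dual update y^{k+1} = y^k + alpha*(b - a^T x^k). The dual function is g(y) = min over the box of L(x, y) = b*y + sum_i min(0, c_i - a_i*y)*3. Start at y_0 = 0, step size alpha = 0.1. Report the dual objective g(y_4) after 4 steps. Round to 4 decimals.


Dual ascent for LP: min 4*x1 + 2*x2, 5*x1 + 5*x2 = 11, 0 <= x_i <= 3
Step 1: y^k = 0.0, reduced costs: (4.0, 2.0)
  x^k = (0.0, 0.0), subgradient = b - a^T x = 11.0
  y^{k+1} = 0.0 + 0.1*11.0 = 1.1
Step 2: y^k = 1.1, reduced costs: (-1.5, -3.5)
  x^k = (3.0, 3.0), subgradient = b - a^T x = -19.0
  y^{k+1} = 1.1 + 0.1*-19.0 = -0.8
Step 3: y^k = -0.8, reduced costs: (8.0, 6.0)
  x^k = (0.0, 0.0), subgradient = b - a^T x = 11.0
  y^{k+1} = -0.8 + 0.1*11.0 = 0.3
Step 4: y^k = 0.3, reduced costs: (2.5, 0.5)
  x^k = (0.0, 0.0), subgradient = b - a^T x = 11.0
  y^{k+1} = 0.3 + 0.1*11.0 = 1.4
Dual objective at y_4 = 1.4: reduced costs (-3.0, -5.0), box minimizer x = (3.0, 3.0)
g(y_4) = b*y + (c1 - a1*y)*x1 + (c2 - a2*y)*x2 = 11*1.4 + (-3.0)*3.0 + (-5.0)*3.0 = 15.4 - 9.0 - 15.0 = -8.6


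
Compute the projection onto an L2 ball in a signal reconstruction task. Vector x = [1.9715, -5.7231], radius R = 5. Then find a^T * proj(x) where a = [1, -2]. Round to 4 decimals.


Step 1: Compute ||x|| (intermediates to 6 decimals).
||x|| = sqrt(1.9715^2 + (-5.7231)^2) = 6.053155
Step 2: Project.
Since ||x|| > R, scale = R/||x|| = 5/6.053155 = 0.826016, proj(x) = scale * x
proj(x) = [1.628491, -4.727372]
Step 3: Dot product.
a^T * proj(x) = 1*1.628491 - 2*(-4.727372) = 11.0832


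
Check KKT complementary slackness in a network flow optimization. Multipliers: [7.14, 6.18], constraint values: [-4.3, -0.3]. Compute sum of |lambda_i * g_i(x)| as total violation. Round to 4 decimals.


KKT complementary slackness check:
lambda_1 * g_1 = 7.14 * -4.3 = -30.702
lambda_2 * g_2 = 6.18 * -0.3 = -1.854
Total violation = 30.702 + 1.854 = 32.556


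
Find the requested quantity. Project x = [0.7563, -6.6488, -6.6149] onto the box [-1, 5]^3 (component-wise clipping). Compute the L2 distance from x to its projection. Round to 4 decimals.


Project each component onto [-1, 5].
clip(0.7563) = 0.7563, clip(-6.6488) = -1.0, clip(-6.6149) = -1.0
Projection = [0.7563, -1.0, -1.0]
Squared diffs: [0.0, 31.9089, 31.5271]
Distance = sqrt(63.436) = 7.9647


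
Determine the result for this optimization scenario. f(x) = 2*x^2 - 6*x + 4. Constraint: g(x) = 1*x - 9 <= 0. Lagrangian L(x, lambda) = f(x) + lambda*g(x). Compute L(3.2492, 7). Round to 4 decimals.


Step 1: Evaluate f(x).
f(3.2492) = 2*3.2492^2 - 6*3.2492 + 4 = 5.6194
Step 2: Evaluate g(x).
g(3.2492) = 1*3.2492 - 9 = -5.7508
Step 3: Compute Lagrangian.
L = 5.6194 + 7*-5.7508 = -34.6362


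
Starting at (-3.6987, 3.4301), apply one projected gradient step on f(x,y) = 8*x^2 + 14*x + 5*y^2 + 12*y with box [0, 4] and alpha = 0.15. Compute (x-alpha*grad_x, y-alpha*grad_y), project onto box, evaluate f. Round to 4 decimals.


Step 1: Compute gradient at (-3.6987, 3.4301).
grad_x = 2*8*-3.6987 + 14 = -45.1792
grad_y = 2*5*3.4301 + 12 = 46.301
Step 2: Gradient step.
x_raw = -3.6987 - 0.15*-45.1792 = 3.0782
y_raw = 3.4301 - 0.15*46.301 = -3.5151
Step 3: Project onto [0, 4].
x_proj = clip(3.0782) = 3.0782
y_proj = clip(-3.5151) = 0.0
Step 4: Evaluate f.
f(3.0782, 0.0) = 118.8961


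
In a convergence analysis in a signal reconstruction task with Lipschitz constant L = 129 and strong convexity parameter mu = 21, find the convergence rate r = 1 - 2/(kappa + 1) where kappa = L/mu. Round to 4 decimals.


Step 1: Compute the condition number.
kappa = L/mu = 129/21 = 6.1429
Step 2: Compute the convergence rate.
r = 1 - 2/(kappa + 1) = 1 - 2*mu/(L + mu) = (L - mu)/(L + mu) = 108/150 = 0.72


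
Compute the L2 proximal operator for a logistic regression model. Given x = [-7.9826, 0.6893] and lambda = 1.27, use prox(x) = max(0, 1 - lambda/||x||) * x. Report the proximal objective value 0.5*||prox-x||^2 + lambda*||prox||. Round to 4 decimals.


Step 1: Compute ||x||.
||x|| = 8.0123
Step 2: Compute scaling factor.
scale = max(0, 1 - 1.27/8.0123) = 0.8415
Step 3: prox(x) = [-6.7173, 0.58]
||prox(x)|| = 6.7423
Step 4: Proximal objective.
0.5*||prox-x||^2 = 0.8065
lambda*||prox|| = 8.5627
Total = 9.3692


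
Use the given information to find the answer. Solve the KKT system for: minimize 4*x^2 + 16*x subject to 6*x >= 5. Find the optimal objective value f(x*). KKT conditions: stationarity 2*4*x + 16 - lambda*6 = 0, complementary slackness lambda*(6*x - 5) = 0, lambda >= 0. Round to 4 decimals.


Step 1: Try lambda = 0 (constraint inactive).
x_unc = -16/(2*4) = -2.0
Check: 6*-2.0 = -12.0 < 5 -- violated!
Step 2: Constraint must be active: 6*x = 5
x* = 5/6 = 0.8333 (rounded; the exact value 5/6 is used below)
lambda = (2*4*(5/6) + 16)/6 = 3.7778
Step 3: Compute optimal value.
f(x*) = 4*(5/6)^2 + 16*(5/6) = 16.1111


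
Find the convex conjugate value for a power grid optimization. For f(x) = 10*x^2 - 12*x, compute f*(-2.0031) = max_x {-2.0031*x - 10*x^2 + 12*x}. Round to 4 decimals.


f*(y) = sup_x {y*x - a*x^2 - b*x} = sup_x {(y-b)*x - a*x^2}
FOC: (y - b) - 2a*x = 0 => x* = (y - b)/(2a)
x* = (-2.0031 + 12)/(2*10) = 0.4998
f*(-2.0031) = (y-b)^2/(4a) = (-2.0031 + 12)^2/(4*10)
= 99.938/40 = 2.4985


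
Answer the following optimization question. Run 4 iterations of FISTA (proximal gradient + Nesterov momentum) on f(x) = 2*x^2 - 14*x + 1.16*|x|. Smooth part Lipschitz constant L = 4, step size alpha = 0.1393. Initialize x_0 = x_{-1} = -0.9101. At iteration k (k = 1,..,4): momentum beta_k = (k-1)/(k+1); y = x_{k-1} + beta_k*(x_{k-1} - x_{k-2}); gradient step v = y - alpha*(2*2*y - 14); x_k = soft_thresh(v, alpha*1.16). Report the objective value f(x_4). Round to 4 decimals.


FISTA on f(x) = 2*x^2 - 14*x + 1.16*|x|
L = 4, alpha = 0.1393
Iteration 1: beta = 0.0, y = -0.9101 + 0.0*(-0.9101 + 0.9101) = -0.9101
  grad(y) = -17.6404, v = y - alpha*grad = 1.5472
  prox(v) = soft_thresh(1.5472, 0.1616) = 1.3856
Iteration 2: beta = 0.3333, y = 1.3856 + 0.3333*(1.3856 + 0.9101) = 2.1509
  grad(y) = -5.3966, v = y - alpha*grad = 2.9026
  prox(v) = soft_thresh(2.9026, 0.1616) = 2.741
Iteration 3: beta = 0.5, y = 2.741 + 0.5*(2.741 - 1.3856) = 3.4187
  grad(y) = -0.3252, v = y - alpha*grad = 3.464
  prox(v) = soft_thresh(3.464, 0.1616) = 3.3024
Iteration 4: beta = 0.6, y = 3.3024 + 0.6*(3.3024 - 2.741) = 3.6393
  grad(y) = 0.557, v = y - alpha*grad = 3.5617
  prox(v) = soft_thresh(3.5617, 0.1616) = 3.4001
f(x_4) = 2*3.4001^2 - 14*3.4001 + 1.16*|3.4001| = -20.5359


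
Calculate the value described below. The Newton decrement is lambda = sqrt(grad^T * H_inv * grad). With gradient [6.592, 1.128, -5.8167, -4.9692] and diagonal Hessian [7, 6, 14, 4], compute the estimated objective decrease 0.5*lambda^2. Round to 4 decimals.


Step 1: H is diagonal, so H^(-1) * g = [0.9417, 0.188, -0.4155, -1.2423].
Step 2: g^T H^(-1) g = sum_i g_i^2 / H_ii
  = (6.592)^2/7 + (1.128)^2/6 + (-5.8167)^2/14 + (-4.9692)^2/4
  = 6.2078 + 0.2121 + 2.4167 + 6.1732 = 15.0098
Step 3: Objective decrease = 0.5 * g^T H^(-1) g = 7.5049


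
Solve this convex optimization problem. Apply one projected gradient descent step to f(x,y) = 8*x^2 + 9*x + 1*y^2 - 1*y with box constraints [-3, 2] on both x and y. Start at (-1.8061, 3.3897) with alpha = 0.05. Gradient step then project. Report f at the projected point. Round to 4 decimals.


Step 1: Compute gradient at (-1.8061, 3.3897).
grad_x = 2*8*-1.8061 + 9 = -19.8976
grad_y = 2*1*3.3897 - 1 = 5.7794
Step 2: Gradient step.
x_raw = -1.8061 - 0.05*-19.8976 = -0.8112
y_raw = 3.3897 - 0.05*5.7794 = 3.1007
Step 3: Project onto [-3, 2].
x_proj = clip(-0.8112) = -0.8112
y_proj = clip(3.1007) = 2.0
Step 4: Evaluate f.
f(-0.8112, 2.0) = -0.0364


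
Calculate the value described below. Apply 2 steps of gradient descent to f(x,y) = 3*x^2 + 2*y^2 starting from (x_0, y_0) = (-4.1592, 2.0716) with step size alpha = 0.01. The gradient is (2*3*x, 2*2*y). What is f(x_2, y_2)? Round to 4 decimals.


Gradient descent on f(x,y) = 3*x^2 + 2*y^2.
Starting point: (-4.1592, 2.0716), alpha = 0.01
Step 1: grad_x = 2*3*-4.1592 = -24.9552, grad_y = 2*2*2.0716 = 8.2864
  x_1 = -4.1592 - 0.01*-24.9552 = -3.9096
  y_1 = 2.0716 - 0.01*8.2864 = 1.9887
Step 2: grad_x = 2*3*-3.9096 = -23.4579, grad_y = 2*2*1.9887 = 7.9549
  x_2 = -3.9096 - 0.01*-23.4579 = -3.6751
  y_2 = 1.9887 - 0.01*7.9549 = 1.9092
f(-3.6751, 1.9092) = 3*(-3.6751)^2 + 2*1.9092^2 = 47.8084


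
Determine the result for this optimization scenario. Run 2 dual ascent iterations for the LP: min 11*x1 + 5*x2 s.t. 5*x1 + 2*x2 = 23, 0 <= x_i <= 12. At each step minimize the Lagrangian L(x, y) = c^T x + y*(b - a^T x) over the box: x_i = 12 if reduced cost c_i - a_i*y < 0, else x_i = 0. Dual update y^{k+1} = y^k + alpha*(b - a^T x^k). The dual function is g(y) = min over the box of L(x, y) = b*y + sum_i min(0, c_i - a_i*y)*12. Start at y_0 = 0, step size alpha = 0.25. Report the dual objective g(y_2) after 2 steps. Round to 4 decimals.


Dual ascent for LP: min 11*x1 + 5*x2, 5*x1 + 2*x2 = 23, 0 <= x_i <= 12
Step 1: y^k = 0.0, reduced costs: (11.0, 5.0)
  x^k = (0.0, 0.0), subgradient = b - a^T x = 23.0
  y^{k+1} = 0.0 + 0.25*23.0 = 5.75
Step 2: y^k = 5.75, reduced costs: (-17.75, -6.5)
  x^k = (12.0, 12.0), subgradient = b - a^T x = -61.0
  y^{k+1} = 5.75 + 0.25*-61.0 = -9.5
Dual objective at y_2 = -9.5: reduced costs (58.5, 24.0), box minimizer x = (0.0, 0.0)
g(y_2) = b*y + (c1 - a1*y)*x1 + (c2 - a2*y)*x2 = 23*(-9.5) + 58.5*0.0 + 24.0*0.0 = -218.5 + 0.0 + 0.0 = -218.5
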